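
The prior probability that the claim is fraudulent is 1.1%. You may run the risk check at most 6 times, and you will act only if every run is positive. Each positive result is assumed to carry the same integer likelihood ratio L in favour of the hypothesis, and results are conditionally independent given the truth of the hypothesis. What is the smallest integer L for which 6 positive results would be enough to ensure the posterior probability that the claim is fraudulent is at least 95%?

4

Prior odds = 0.011/0.989 = 11/989.
Target odds = 0.95/0.05 = 19.
Need L⁶ ≥ 19 ÷ (11/989) = 18791/11.
3⁶ = 729 < 18791/11 ≤ 4096 = 4⁶, so L = 4.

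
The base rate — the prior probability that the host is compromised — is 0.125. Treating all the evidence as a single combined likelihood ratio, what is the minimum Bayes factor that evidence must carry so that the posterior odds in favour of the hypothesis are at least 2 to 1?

14

Prior odds = 0.125/0.875 = 1/7.
Target odds = 2.
Required Bayes factor = 2 ÷ (1/7) = 14.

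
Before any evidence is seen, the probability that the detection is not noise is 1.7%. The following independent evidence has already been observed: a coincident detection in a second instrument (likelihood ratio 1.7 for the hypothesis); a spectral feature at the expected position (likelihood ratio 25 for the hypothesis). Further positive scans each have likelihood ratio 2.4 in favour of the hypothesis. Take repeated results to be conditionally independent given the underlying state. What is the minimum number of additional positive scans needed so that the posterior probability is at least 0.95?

Prior odds = 0.017/0.983 = 17/983.
Combined Bayes factor of the evidence already in hand = 1.7 × 25 = 42.5.
Odds after that evidence = (17/983) × 42.5 = 1445/1966.
Target odds = 0.95/0.05 = 19.
Need 2.4ⁿ ≥ 19 ÷ (1445/1966) = 37354/1445.
2.4³ = 13.824 falls short of 37354/1445 but 2.4⁴ = 33.1776 reaches it, so n = 4.

4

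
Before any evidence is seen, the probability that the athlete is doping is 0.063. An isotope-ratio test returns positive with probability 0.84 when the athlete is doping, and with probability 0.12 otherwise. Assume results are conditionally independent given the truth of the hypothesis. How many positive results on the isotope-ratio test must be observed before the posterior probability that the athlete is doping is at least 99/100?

Prior odds: 0.063 ÷ 0.937 = 63/937.
Likelihood ratio of a positive result = 0.84/0.12 = 7.
Target posterior odds = 0.99/0.01 = 99.
Need (63/937) × 7ⁿ ≥ 99, i.e. 7ⁿ ≥ 10307/7.
7³ = 343 falls short of 10307/7 but 7⁴ = 2401 reaches it, so n = 4.

4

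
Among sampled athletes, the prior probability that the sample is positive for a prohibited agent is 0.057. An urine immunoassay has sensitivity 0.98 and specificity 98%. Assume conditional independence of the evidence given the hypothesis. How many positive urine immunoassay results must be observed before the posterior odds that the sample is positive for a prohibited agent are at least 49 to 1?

2

Prior odds = 0.057/0.943 = 57/943.
False-positive rate = 1 − 0.98 = 0.02; likelihood ratio of a positive = 0.98/0.02 = 49.
Target odds = 49.
Need (57/943) × 49ⁿ ≥ 49, i.e. 49ⁿ ≥ 46207/57.
49¹ = 49 falls short of 46207/57 but 49² = 2401 reaches it, so n = 2.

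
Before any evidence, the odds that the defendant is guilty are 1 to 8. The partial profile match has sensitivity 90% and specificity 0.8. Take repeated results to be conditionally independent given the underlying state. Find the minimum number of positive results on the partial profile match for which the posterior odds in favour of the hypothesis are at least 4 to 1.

Prior odds = 0.125.
False-positive rate = 1 − 0.8 = 0.2; likelihood ratio of a positive = 0.9/0.2 = 4.5.
Target odds = 4.
Require 4.5ⁿ ≥ 4 ÷ 0.125 = 32.
4.5² = 20.25 falls short of 32 but 4.5³ = 91.125 reaches it, so n = 3.

3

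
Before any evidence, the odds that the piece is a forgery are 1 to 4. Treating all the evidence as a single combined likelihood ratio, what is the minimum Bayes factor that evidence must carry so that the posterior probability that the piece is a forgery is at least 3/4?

Prior odds = 0.25.
Target odds = 0.75/0.25 = 3.
Required Bayes factor = 3 ÷ 0.25 = 12.

12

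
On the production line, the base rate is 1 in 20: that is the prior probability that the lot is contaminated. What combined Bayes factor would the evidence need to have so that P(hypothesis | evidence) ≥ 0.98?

Prior odds = 0.05/0.95 = 1/19.
Target odds = 0.98/0.02 = 49.
Required Bayes factor = 49 ÷ (1/19) = 931.

931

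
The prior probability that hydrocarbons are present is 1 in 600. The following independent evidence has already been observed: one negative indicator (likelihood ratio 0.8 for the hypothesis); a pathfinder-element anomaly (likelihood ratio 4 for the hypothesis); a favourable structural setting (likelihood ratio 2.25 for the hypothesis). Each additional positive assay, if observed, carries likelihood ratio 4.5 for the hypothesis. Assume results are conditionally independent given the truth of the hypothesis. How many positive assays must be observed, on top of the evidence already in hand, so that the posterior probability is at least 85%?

Prior odds = (1/600)/(599/600) = 1/599.
Combined Bayes factor of the evidence already in hand = 0.8 × 4 × 2.25 = 7.2.
Odds after that evidence = (1/599) × 7.2 = 36/2995.
Target odds = 0.85/0.15 = 17/3.
Need 4.5ⁿ ≥ 17/3 ÷ (36/2995) = 50915/108.
4.5⁴ = 410.0625 falls short of 50915/108 but 4.5⁵ = 1845.28125 reaches it, so n = 5.

5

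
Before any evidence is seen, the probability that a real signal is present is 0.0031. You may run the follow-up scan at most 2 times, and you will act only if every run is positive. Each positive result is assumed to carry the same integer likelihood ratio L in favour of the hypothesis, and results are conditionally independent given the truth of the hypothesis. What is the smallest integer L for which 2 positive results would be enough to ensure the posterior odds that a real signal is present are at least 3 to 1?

Prior odds = 0.0031/0.9969 = 31/9969.
Target odds = 3.
Need L² ≥ 3 ÷ (31/9969) = 29907/31.
31² = 961 < 29907/31 ≤ 1024 = 32², so L = 32.

32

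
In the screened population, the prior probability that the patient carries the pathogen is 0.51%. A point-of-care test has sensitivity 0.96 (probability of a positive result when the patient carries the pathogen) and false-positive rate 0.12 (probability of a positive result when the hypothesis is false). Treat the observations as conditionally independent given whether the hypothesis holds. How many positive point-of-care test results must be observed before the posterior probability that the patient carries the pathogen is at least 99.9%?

6

Prior odds = 0.0051/0.9949 = 51/9949.
Likelihood ratio of a positive result = 0.96/0.12 = 8.
Target odds: 0.999 ÷ 0.001 = 999.
Require 8ⁿ ≥ 999 ÷ (51/9949) = 3313017/17.
8⁵ = 32768 falls short of 3313017/17 but 8⁶ = 262144 reaches it, so n = 6.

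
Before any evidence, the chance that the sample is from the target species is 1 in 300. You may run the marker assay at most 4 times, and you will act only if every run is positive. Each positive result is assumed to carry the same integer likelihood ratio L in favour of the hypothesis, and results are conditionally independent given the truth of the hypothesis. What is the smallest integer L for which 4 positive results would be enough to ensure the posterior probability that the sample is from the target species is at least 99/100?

14

Prior odds = (1/300)/(299/300) = 1/299.
Target odds = 0.99/0.01 = 99.
Need L⁴ ≥ 99 ÷ (1/299) = 29601.
13⁴ = 28561 < 29601 ≤ 38416 = 14⁴, so L = 14.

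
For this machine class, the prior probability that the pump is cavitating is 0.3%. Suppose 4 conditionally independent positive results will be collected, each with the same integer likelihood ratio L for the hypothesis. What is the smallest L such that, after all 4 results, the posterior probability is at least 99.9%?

25

Prior odds = 0.003/0.997 = 3/997.
Target odds = 0.999/0.001 = 999.
Need L⁴ ≥ 999 ÷ (3/997) = 332001.
24⁴ = 331776 < 332001 ≤ 390625 = 25⁴, so L = 25.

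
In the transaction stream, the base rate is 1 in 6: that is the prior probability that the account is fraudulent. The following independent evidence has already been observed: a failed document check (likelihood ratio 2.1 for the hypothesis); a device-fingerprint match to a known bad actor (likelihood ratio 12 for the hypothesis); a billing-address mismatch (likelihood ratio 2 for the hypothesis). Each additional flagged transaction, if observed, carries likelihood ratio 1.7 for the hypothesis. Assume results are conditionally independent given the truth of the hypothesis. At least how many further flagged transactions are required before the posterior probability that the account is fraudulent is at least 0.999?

9

Prior odds = (1/6)/(5/6) = 0.2.
Combined Bayes factor of the evidence already in hand = 2.1 × 12 × 2 = 50.4.
Odds after that evidence = 0.2 × 50.4 = 10.08.
Target odds = 0.999/0.001 = 999.
Need 1.7ⁿ ≥ 999 ÷ 10.08 = 2775/28.
1.7⁸ ≈69.7576 falls short of 2775/28 but 1.7⁹ ≈118.588 reaches it, so n = 9.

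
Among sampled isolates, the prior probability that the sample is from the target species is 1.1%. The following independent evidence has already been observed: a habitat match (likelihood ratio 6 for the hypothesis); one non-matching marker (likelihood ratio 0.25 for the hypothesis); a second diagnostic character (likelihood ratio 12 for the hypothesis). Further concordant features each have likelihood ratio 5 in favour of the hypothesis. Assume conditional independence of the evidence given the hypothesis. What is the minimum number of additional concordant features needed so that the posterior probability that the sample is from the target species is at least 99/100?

4

Prior odds = 0.011/0.989 = 11/989.
Combined Bayes factor of the evidence already in hand = 6 × 0.25 × 12 = 18.
Odds after that evidence = (11/989) × 18 = 198/989.
Target odds = 0.99/0.01 = 99.
Need 5ⁿ ≥ 99 ÷ (198/989) = 494.5.
5³ = 125 falls short of 494.5 but 5⁴ = 625 reaches it, so n = 4.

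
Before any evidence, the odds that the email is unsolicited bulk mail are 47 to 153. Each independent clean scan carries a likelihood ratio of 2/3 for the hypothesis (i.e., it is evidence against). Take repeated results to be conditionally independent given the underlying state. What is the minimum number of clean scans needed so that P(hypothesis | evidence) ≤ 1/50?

Prior odds = 47/153.
Likelihood ratio per clean scan = 2/3.
Target odds: 0.02 ÷ 0.98 = 1/49.
Need (47/153) × (2/3)ⁿ ≤ 1/49, i.e. (2/3)ⁿ ≤ 153/2303.
(2/3)⁶ = 64/729 is still above 153/2303 but (2/3)⁷ = 128/2187 is at or below it, so n = 7.

7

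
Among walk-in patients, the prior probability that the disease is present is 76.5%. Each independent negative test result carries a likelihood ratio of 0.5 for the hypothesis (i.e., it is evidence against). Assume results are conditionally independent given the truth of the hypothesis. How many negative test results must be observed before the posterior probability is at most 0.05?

Prior odds = 0.765/0.235 = 153/47.
Likelihood ratio per negative test result = 0.5.
Target posterior odds = 0.05/0.95 = 1/19.
Need (153/47) × 0.5ⁿ ≤ 1/19, i.e. 0.5ⁿ ≤ 47/2907.
0.5⁵ = 0.03125 is still above 47/2907 but 0.5⁶ = 0.015625 is at or below it, so n = 6.

6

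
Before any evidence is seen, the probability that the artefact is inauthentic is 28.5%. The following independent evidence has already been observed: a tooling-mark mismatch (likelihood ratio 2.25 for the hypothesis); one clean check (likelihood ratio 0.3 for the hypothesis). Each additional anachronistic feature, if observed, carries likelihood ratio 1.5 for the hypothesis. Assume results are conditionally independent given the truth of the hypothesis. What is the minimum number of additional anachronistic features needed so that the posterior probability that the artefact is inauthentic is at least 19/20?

11

Prior odds = 0.285/0.715 = 57/143.
Combined Bayes factor of the evidence already in hand = 2.25 × 0.3 = 0.675.
Odds after that evidence = (57/143) × 0.675 = 1539/5720.
Target odds = 0.95/0.05 = 19.
Need 1.5ⁿ ≥ 19 ÷ (1539/5720) = 5720/81.
1.5¹⁰ = 59049/1024 falls short of 5720/81 but 1.5¹¹ = 177147/2048 reaches it, so n = 11.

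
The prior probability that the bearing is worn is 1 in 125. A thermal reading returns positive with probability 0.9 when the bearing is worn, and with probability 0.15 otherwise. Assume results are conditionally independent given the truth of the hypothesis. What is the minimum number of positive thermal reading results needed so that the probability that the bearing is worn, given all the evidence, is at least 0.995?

Prior odds = 0.008/0.992 = 1/124.
Likelihood ratio of a positive result = 0.9/0.15 = 6.
Target posterior odds = 0.995/0.005 = 199.
Need (1/124) × 6ⁿ ≥ 199, i.e. 6ⁿ ≥ 24676.
6⁵ = 7776 falls short of 24676 but 6⁶ = 46656 reaches it, so n = 6.

6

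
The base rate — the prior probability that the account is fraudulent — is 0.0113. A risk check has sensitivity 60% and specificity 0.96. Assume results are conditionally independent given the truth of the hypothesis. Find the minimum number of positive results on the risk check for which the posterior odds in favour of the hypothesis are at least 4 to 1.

3

Prior odds: 0.0113 ÷ 0.9887 = 113/9887.
False-positive rate = 1 − 0.96 = 0.04; likelihood ratio of a positive = 0.6/0.04 = 15.
Target odds = 4.
Need (113/9887) × 15ⁿ ≥ 4, i.e. 15ⁿ ≥ 39548/113.
15² = 225 falls short of 39548/113 but 15³ = 3375 reaches it, so n = 3.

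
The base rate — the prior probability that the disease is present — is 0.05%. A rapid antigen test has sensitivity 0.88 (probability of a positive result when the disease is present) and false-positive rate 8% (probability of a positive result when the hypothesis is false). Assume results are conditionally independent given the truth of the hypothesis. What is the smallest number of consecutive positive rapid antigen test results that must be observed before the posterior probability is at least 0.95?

5

Prior odds = 0.0005/0.9995 = 1/1999.
Likelihood ratio of a positive result = 0.88/0.08 = 11.
Target posterior odds = 0.95/0.05 = 19.
Need (1/1999) × 11ⁿ ≥ 19, i.e. 11ⁿ ≥ 37981.
11⁴ = 14641 falls short of 37981 but 11⁵ = 161051 reaches it, so n = 5.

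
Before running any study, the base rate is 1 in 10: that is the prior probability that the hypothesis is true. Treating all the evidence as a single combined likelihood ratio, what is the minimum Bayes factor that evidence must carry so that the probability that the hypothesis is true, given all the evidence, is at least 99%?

891

Prior odds = 0.1/0.9 = 1/9.
Target odds = 0.99/0.01 = 99.
Required Bayes factor = 99 ÷ (1/9) = 891.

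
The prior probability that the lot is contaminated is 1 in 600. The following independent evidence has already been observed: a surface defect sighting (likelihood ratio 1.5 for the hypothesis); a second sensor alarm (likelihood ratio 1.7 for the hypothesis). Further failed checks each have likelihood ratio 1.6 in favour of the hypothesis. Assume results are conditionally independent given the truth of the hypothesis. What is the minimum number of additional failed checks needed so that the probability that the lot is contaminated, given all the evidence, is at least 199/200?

Prior odds = (1/600)/(599/600) = 1/599.
Combined Bayes factor of the evidence already in hand = 1.5 × 1.7 = 2.55.
Odds after that evidence = (1/599) × 2.55 = 51/11980.
Target odds = 0.995/0.005 = 199.
Need 1.6ⁿ ≥ 199 ÷ (51/11980) = 2384020/51.
1.6²² ≈30948.5 falls short of 2384020/51 but 1.6²³ ≈49517.6 reaches it, so n = 23.

23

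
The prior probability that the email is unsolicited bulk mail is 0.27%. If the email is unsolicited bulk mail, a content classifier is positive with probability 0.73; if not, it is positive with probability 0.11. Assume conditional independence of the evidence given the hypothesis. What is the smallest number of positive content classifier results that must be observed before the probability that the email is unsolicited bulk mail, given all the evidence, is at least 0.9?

Prior odds = 0.0027/0.9973 = 27/9973.
Likelihood ratio of a positive = 0.73/0.11 = 73/11.
Target odds: 0.9 ÷ 0.1 = 9.
Need (27/9973) × (73/11)ⁿ ≥ 9, i.e. (73/11)ⁿ ≥ 9973/3.
(73/11)⁴ = 28398241/14641 falls short of 9973/3 but (73/11)⁵ ≈12872.1 reaches it, so n = 5.

5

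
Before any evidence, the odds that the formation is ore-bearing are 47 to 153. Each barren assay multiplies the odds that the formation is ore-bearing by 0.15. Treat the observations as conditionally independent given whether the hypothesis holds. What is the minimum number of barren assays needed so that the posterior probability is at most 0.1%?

4

Prior odds = 47/153.
Likelihood ratio per barren assay = 0.15.
Target odds: 0.001 ÷ 0.999 = 1/999.
Need (47/153) × 0.15ⁿ ≤ 1/999, i.e. 0.15ⁿ ≤ 17/5217.
0.15³ = 0.003375 is still above 17/5217 but 0.15⁴ = 81/160000 is at or below it, so n = 4.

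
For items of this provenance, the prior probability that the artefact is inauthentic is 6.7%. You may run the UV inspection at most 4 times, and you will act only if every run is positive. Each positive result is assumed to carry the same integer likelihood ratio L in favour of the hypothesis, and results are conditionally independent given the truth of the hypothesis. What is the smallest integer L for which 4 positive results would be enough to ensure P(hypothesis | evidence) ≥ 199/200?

8

Prior odds = 0.067/0.933 = 67/933.
Target odds = 0.995/0.005 = 199.
Need L⁴ ≥ 199 ÷ (67/933) = 185667/67.
7⁴ = 2401 < 185667/67 ≤ 4096 = 8⁴, so L = 8.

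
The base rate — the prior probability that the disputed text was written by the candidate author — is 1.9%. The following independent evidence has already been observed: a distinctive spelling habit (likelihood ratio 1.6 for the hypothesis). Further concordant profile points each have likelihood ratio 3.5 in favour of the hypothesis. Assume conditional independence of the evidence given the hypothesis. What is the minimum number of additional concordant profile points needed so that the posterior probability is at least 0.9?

Prior odds = 0.019/0.981 = 19/981.
Bayes factor of the evidence already in hand = 1.6.
Odds after that evidence = (19/981) × 1.6 = 152/4905.
Target odds = 0.9/0.1 = 9.
Need 3.5ⁿ ≥ 9 ÷ (152/4905) = 44145/152.
3.5⁴ = 150.0625 falls short of 44145/152 but 3.5⁵ = 525.21875 reaches it, so n = 5.

5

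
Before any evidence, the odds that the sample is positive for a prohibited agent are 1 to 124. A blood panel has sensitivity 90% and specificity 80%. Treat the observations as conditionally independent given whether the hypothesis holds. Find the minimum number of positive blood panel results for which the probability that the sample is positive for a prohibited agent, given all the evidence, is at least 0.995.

7

Prior odds = 1/124.
False-positive rate = 1 − 0.8 = 0.2; likelihood ratio of a positive = 0.9/0.2 = 4.5.
Target odds: 0.995 ÷ 0.005 = 199.
Require 4.5ⁿ ≥ 199 ÷ (1/124) = 24676.
4.5⁶ = 8303.765625 falls short of 24676 but 4.5⁷ = 4782969/128 reaches it, so n = 7.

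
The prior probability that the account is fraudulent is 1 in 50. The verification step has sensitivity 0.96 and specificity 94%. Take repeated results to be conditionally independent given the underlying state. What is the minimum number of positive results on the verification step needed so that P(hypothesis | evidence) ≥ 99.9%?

4

Prior odds = 0.02/0.98 = 1/49.
False-positive rate = 1 − 0.94 = 0.06; likelihood ratio of a positive = 0.96/0.06 = 16.
Target odds: 0.999 ÷ 0.001 = 999.
Need (1/49) × 16ⁿ ≥ 999, i.e. 16ⁿ ≥ 48951.
16³ = 4096 falls short of 48951 but 16⁴ = 65536 reaches it, so n = 4.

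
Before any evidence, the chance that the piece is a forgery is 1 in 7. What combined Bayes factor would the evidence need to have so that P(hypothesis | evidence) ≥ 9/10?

54

Prior odds = (1/7)/(6/7) = 1/6.
Target odds = 0.9/0.1 = 9.
Required Bayes factor = 9 ÷ (1/6) = 54.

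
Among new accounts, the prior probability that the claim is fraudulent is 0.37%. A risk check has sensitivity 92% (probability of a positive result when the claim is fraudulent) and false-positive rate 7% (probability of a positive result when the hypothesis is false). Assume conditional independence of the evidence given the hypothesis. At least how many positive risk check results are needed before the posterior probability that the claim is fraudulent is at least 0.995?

Prior odds = 0.0037/0.9963 = 37/9963.
Likelihood ratio of a positive result = 0.92/0.07 = 92/7.
Target posterior odds = 0.995/0.005 = 199.
Need (37/9963) × (92/7)ⁿ ≥ 199, i.e. (92/7)ⁿ ≥ 1982637/37.
(92/7)⁴ = 71639296/2401 falls short of 1982637/37 but (92/7)⁵ ≈392147 reaches it, so n = 5.

5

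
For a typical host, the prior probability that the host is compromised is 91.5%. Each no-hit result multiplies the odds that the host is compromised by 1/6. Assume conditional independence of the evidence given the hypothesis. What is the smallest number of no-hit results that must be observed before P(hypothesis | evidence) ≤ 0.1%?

Prior odds: 0.915 ÷ 0.085 = 183/17.
Likelihood ratio per no-hit result = 1/6.
Target posterior odds = 0.001/0.999 = 1/999.
Need (183/17) × (1/6)ⁿ ≤ 1/999, i.e. (1/6)ⁿ ≤ 17/182817.
(1/6)⁵ = 1/7776 is still above 17/182817 but (1/6)⁶ = 1/46656 is at or below it, so n = 6.

6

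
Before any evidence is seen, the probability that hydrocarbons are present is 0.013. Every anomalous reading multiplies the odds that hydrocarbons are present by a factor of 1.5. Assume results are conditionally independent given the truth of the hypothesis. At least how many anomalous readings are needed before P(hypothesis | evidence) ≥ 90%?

17

Prior odds = 0.013/0.987 = 13/987.
Likelihood ratio per anomalous reading = 1.5.
Target odds: 0.9 ÷ 0.1 = 9.
Need (13/987) × 1.5ⁿ ≥ 9, i.e. 1.5ⁿ ≥ 8883/13.
1.5¹⁶ = 43046721/65536 falls short of 8883/13 but 1.5¹⁷ = 129140163/131072 reaches it, so n = 17.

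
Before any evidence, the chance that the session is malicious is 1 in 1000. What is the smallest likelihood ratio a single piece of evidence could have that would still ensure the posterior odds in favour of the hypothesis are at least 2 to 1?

1998

Prior odds = 0.001/0.999 = 1/999.
Target odds = 2.
Required Bayes factor = 2 ÷ (1/999) = 1998.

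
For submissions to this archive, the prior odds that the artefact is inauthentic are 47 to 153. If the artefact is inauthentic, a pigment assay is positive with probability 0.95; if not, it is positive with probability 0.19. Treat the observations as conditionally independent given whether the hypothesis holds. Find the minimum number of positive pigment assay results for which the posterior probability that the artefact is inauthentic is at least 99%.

Prior odds = 47/153.
Likelihood ratio of a positive = 0.95/0.19 = 5.
Target posterior odds = 0.99/0.01 = 99.
Require 5ⁿ ≥ 99 ÷ (47/153) = 15147/47.
5³ = 125 falls short of 15147/47 but 5⁴ = 625 reaches it, so n = 4.

4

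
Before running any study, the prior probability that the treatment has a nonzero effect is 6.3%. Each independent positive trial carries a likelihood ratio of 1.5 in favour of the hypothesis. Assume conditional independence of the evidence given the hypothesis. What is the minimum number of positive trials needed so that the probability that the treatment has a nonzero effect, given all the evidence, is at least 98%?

Prior odds = 0.063/0.937 = 63/937.
Likelihood ratio per positive trial = 1.5.
Target posterior odds = 0.98/0.02 = 49.
Need (63/937) × 1.5ⁿ ≥ 49, i.e. 1.5ⁿ ≥ 6559/9.
1.5¹⁶ = 43046721/65536 falls short of 6559/9 but 1.5¹⁷ = 129140163/131072 reaches it, so n = 17.

17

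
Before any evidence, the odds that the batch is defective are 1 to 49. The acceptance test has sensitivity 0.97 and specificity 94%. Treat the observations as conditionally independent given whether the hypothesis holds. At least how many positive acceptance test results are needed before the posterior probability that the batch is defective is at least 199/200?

4

Prior odds = 1/49.
False-positive rate = 1 − 0.94 = 0.06; likelihood ratio of a positive = 0.97/0.06 = 97/6.
Target posterior odds = 0.995/0.005 = 199.
Need (1/49) × (97/6)ⁿ ≥ 199, i.e. (97/6)ⁿ ≥ 9751.
(97/6)³ = 912673/216 falls short of 9751 but (97/6)⁴ = 88529281/1296 reaches it, so n = 4.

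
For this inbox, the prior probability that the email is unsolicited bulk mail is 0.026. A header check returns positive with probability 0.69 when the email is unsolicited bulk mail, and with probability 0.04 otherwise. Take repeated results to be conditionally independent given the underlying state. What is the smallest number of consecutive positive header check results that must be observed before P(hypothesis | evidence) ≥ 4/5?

2

Prior odds = 0.026/0.974 = 13/487.
Likelihood ratio of a positive result = 0.69/0.04 = 17.25.
Target posterior odds = 0.8/0.2 = 4.
Need (13/487) × 17.25ⁿ ≥ 4, i.e. 17.25ⁿ ≥ 1948/13.
17.25¹ = 17.25 falls short of 1948/13 but 17.25² = 297.5625 reaches it, so n = 2.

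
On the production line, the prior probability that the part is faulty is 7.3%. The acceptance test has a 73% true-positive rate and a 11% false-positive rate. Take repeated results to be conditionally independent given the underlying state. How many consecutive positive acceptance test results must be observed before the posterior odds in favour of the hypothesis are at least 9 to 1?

3

Prior odds = 0.073/0.927 = 73/927.
Likelihood ratio of a positive result = 0.73/0.11 = 73/11.
Target odds = 9.
Need (73/927) × (73/11)ⁿ ≥ 9, i.e. (73/11)ⁿ ≥ 8343/73.
(73/11)² = 5329/121 falls short of 8343/73 but (73/11)³ = 389017/1331 reaches it, so n = 3.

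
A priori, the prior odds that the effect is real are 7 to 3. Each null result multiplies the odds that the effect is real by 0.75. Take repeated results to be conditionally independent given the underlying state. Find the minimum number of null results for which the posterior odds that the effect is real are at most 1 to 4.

8

Prior odds = 7/3.
Likelihood ratio per null result = 0.75.
Target odds = 0.25.
Need (7/3) × 0.75ⁿ ≤ 0.25, i.e. 0.75ⁿ ≤ 3/28.
0.75⁷ = 2187/16384 is still above 3/28 but 0.75⁸ = 6561/65536 is at or below it, so n = 8.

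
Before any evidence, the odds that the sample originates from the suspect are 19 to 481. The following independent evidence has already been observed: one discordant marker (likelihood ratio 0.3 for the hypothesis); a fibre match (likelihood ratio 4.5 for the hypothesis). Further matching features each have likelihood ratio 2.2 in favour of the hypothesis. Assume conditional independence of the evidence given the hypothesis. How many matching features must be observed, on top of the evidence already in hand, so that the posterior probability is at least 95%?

8

Prior odds = 19/481.
Combined Bayes factor of the evidence already in hand = 0.3 × 4.5 = 1.35.
Odds after that evidence = (19/481) × 1.35 = 513/9620.
Target odds = 0.95/0.05 = 19.
Need 2.2ⁿ ≥ 19 ÷ (513/9620) = 9620/27.
2.2⁷ = 19487171/78125 falls short of 9620/27 but 2.2⁸ = 214358881/390625 reaches it, so n = 8.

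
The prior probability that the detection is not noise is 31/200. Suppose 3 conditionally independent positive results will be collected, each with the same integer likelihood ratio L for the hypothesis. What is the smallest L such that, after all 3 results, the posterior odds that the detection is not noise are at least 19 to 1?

5

Prior odds = 0.155/0.845 = 31/169.
Target odds = 19.
Need L³ ≥ 19 ÷ (31/169) = 3211/31.
4³ = 64 < 3211/31 ≤ 125 = 5³, so L = 5.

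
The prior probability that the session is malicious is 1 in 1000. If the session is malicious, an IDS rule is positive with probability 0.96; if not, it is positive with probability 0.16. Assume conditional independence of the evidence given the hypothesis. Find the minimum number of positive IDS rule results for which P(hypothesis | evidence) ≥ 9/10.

6

Prior odds: 0.001 ÷ 0.999 = 1/999.
Likelihood ratio of a positive = 0.96/0.16 = 6.
Target posterior odds = 0.9/0.1 = 9.
Need (1/999) × 6ⁿ ≥ 9, i.e. 6ⁿ ≥ 8991.
6⁵ = 7776 falls short of 8991 but 6⁶ = 46656 reaches it, so n = 6.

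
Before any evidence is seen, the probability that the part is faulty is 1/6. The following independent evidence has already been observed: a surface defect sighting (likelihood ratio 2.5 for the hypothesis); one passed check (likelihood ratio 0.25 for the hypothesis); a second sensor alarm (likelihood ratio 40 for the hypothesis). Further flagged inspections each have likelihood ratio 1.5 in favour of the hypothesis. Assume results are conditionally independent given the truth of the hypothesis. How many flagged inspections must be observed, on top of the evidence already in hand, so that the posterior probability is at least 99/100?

8

Prior odds = (1/6)/(5/6) = 0.2.
Combined Bayes factor of the evidence already in hand = 2.5 × 0.25 × 40 = 25.
Odds after that evidence = 0.2 × 25 = 5.
Target odds = 0.99/0.01 = 99.
Need 1.5ⁿ ≥ 99 ÷ 5 = 19.8.
1.5⁷ = 17.0859375 falls short of 19.8 but 1.5⁸ = 25.62890625 reaches it, so n = 8.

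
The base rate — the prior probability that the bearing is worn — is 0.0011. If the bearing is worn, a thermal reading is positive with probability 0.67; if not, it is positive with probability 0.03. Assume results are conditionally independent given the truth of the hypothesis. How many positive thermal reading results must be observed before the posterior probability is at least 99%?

4

Prior odds: 0.0011 ÷ 0.9989 = 11/9989.
Likelihood ratio of a positive = 0.67/0.03 = 67/3.
Target odds: 0.99 ÷ 0.01 = 99.
Need (11/9989) × (67/3)ⁿ ≥ 99, i.e. (67/3)ⁿ ≥ 89901.
(67/3)³ = 300763/27 falls short of 89901 but (67/3)⁴ = 20151121/81 reaches it, so n = 4.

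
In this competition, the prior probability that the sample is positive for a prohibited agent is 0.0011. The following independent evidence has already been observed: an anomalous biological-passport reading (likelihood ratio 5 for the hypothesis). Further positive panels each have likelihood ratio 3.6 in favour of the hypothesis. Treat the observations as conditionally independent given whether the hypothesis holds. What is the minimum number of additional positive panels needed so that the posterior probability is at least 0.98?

Prior odds = 0.0011/0.9989 = 11/9989.
Bayes factor of the evidence already in hand = 5.
Odds after that evidence = (11/9989) × 5 = 55/9989.
Target odds = 0.98/0.02 = 49.
Need 3.6ⁿ ≥ 49 ÷ (55/9989) = 489461/55.
3.6⁷ = 612220032/78125 falls short of 489461/55 but 3.6⁸ ≈28211.1 reaches it, so n = 8.

8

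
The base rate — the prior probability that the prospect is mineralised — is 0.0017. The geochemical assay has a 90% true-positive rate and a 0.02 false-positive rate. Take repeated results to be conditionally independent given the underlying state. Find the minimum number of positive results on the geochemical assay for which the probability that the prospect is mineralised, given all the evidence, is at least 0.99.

Prior odds: 0.0017 ÷ 0.9983 = 17/9983.
Likelihood ratio of a positive result = 0.9/0.02 = 45.
Target odds: 0.99 ÷ 0.01 = 99.
Need (17/9983) × 45ⁿ ≥ 99, i.e. 45ⁿ ≥ 988317/17.
45² = 2025 falls short of 988317/17 but 45³ = 91125 reaches it, so n = 3.

3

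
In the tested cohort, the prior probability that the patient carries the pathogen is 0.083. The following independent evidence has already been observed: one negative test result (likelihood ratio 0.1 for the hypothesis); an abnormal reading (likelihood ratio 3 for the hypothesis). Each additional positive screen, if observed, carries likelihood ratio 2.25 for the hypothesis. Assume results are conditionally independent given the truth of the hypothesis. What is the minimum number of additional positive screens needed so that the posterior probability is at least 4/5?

7

Prior odds = 0.083/0.917 = 83/917.
Combined Bayes factor of the evidence already in hand = 0.1 × 3 = 0.3.
Odds after that evidence = (83/917) × 0.3 = 249/9170.
Target odds = 0.8/0.2 = 4.
Need 2.25ⁿ ≥ 4 ÷ (249/9170) = 36680/249.
2.25⁶ = 531441/4096 falls short of 36680/249 but 2.25⁷ = 4782969/16384 reaches it, so n = 7.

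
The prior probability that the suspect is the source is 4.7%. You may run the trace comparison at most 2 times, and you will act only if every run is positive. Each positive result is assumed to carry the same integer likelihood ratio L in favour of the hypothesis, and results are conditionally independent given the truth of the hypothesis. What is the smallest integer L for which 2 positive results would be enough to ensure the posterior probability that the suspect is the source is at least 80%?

10

Prior odds = 0.047/0.953 = 47/953.
Target odds = 0.8/0.2 = 4.
Need L² ≥ 4 ÷ (47/953) = 3812/47.
9² = 81 < 3812/47 ≤ 100 = 10², so L = 10.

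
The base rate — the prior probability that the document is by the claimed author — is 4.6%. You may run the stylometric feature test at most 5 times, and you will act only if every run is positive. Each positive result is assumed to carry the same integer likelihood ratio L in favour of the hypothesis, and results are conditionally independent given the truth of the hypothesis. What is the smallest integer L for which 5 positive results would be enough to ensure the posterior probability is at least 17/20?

Prior odds = 0.046/0.954 = 23/477.
Target odds = 0.85/0.15 = 17/3.
Need L⁵ ≥ 17/3 ÷ (23/477) = 2703/23.
2⁵ = 32 < 2703/23 ≤ 243 = 3⁵, so L = 3.

3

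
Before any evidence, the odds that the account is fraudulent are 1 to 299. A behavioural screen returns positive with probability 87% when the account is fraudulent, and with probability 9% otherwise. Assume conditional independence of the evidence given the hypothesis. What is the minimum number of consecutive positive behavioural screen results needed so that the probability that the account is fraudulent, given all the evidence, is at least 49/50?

5

Prior odds = 1/299.
Likelihood ratio of a positive result = 0.87/0.09 = 29/3.
Target odds: 0.98 ÷ 0.02 = 49.
Need (1/299) × (29/3)ⁿ ≥ 49, i.e. (29/3)ⁿ ≥ 14651.
(29/3)⁴ = 707281/81 falls short of 14651 but (29/3)⁵ = 20511149/243 reaches it, so n = 5.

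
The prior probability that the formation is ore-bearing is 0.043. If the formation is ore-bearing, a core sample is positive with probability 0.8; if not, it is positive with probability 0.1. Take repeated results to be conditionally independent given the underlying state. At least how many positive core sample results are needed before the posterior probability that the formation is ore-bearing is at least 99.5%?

Prior odds = 0.043/0.957 = 43/957.
Likelihood ratio of a positive = 0.8/0.1 = 8.
Target posterior odds = 0.995/0.005 = 199.
Require 8ⁿ ≥ 199 ÷ (43/957) = 190443/43.
8⁴ = 4096 falls short of 190443/43 but 8⁵ = 32768 reaches it, so n = 5.

5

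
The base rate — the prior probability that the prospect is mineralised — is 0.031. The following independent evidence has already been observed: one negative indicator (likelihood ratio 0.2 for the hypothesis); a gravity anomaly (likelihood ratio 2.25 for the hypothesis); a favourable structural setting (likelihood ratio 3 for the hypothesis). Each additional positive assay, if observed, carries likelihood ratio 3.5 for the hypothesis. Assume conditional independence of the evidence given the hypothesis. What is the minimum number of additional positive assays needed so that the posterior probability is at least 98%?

6

Prior odds = 0.031/0.969 = 31/969.
Combined Bayes factor of the evidence already in hand = 0.2 × 2.25 × 3 = 1.35.
Odds after that evidence = (31/969) × 1.35 = 279/6460.
Target odds = 0.98/0.02 = 49.
Need 3.5ⁿ ≥ 49 ÷ (279/6460) = 316540/279.
3.5⁵ = 525.21875 falls short of 316540/279 but 3.5⁶ = 1838.265625 reaches it, so n = 6.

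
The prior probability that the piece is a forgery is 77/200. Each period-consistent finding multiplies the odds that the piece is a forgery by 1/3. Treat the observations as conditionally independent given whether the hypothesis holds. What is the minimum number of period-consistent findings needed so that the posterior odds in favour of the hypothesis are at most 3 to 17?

2

Prior odds: 0.385 ÷ 0.615 = 77/123.
Likelihood ratio per period-consistent finding = 1/3.
Target odds = 3/17.
Require (1/3)ⁿ ≤ 3/17 ÷ (77/123) = 369/1309.
(1/3)¹ = 1/3 is still above 369/1309 but (1/3)² = 1/9 is at or below it, so n = 2.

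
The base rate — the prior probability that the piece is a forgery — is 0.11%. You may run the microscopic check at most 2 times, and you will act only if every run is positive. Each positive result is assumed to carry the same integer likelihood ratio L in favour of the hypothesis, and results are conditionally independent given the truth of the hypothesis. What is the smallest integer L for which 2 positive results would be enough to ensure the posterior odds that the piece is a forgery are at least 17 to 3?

Prior odds = 0.0011/0.9989 = 11/9989.
Target odds = 17/3.
Need L² ≥ 17/3 ÷ (11/9989) = 169813/33.
71² = 5041 < 169813/33 ≤ 5184 = 72², so L = 72.

72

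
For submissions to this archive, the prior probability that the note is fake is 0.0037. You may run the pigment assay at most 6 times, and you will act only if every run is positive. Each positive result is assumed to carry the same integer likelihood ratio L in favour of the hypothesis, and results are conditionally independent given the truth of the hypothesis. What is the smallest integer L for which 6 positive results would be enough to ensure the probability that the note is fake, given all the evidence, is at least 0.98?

Prior odds = 0.0037/0.9963 = 37/9963.
Target odds = 0.98/0.02 = 49.
Need L⁶ ≥ 49 ÷ (37/9963) = 488187/37.
4⁶ = 4096 < 488187/37 ≤ 15625 = 5⁶, so L = 5.

5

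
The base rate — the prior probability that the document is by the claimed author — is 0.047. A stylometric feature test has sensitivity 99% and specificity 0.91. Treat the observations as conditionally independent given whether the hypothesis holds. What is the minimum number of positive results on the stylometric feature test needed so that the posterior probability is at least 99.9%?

Prior odds: 0.047 ÷ 0.953 = 47/953.
False-positive rate = 1 − 0.91 = 0.09; likelihood ratio of a positive = 0.99/0.09 = 11.
Target odds: 0.999 ÷ 0.001 = 999.
Require 11ⁿ ≥ 999 ÷ (47/953) = 952047/47.
11⁴ = 14641 falls short of 952047/47 but 11⁵ = 161051 reaches it, so n = 5.

5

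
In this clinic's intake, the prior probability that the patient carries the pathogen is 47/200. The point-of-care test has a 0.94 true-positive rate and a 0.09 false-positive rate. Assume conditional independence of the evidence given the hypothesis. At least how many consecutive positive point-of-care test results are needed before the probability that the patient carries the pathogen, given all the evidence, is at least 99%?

Prior odds: 0.235 ÷ 0.765 = 47/153.
Likelihood ratio of a positive result = 0.94/0.09 = 94/9.
Target posterior odds = 0.99/0.01 = 99.
Need (47/153) × (94/9)ⁿ ≥ 99, i.e. (94/9)ⁿ ≥ 15147/47.
(94/9)² = 8836/81 falls short of 15147/47 but (94/9)³ = 830584/729 reaches it, so n = 3.

3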